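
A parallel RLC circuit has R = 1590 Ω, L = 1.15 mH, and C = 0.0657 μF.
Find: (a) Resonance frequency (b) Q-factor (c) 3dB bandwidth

Step 1 — Resonance: ω₀ = 1/√(LC) = 1/√(0.00115·6.57e-08) = 1.15e+05 rad/s.
Step 2 — f₀ = ω₀/(2π) = 1.831e+04 Hz.
Step 3 — Parallel Q: Q = R/(ω₀L) = 1590/(1.15e+05·0.00115) = 12.02.
Step 4 — Bandwidth: Δω = ω₀/Q = 9573 rad/s; BW = Δω/(2π) = 1524 Hz.

(a) f₀ = 1.831e+04 Hz  (b) Q = 12.02  (c) BW = 1524 Hz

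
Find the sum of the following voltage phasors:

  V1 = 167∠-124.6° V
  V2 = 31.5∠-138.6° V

Step 1 — Convert each phasor to rectangular form:
  V1 = 167·(cos(-124.6°) + j·sin(-124.6°)) = -94.83 - j137.5 V
  V2 = 31.5·(cos(-138.6°) + j·sin(-138.6°)) = -23.63 - j20.83 V
Step 2 — Sum components: V_total = -118.5 - j158.3 V.
Step 3 — Convert to polar: |V_total| = 197.7 V, ∠V_total = -126.8°.

V_total = 197.7∠-126.8° V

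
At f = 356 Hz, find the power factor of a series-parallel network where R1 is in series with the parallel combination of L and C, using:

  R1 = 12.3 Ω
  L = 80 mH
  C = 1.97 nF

Step 1 — Angular frequency: ω = 2π·f = 2π·356 = 2237 rad/s.
Step 2 — Component impedances:
  R1: Z = R = 12.3 Ω
  L: Z = jωL = j·2237·0.08 = 0 + j178.9 Ω
  C: Z = 1/(jωC) = -j/(ω·C) = 0 - j2.269e+05 Ω
Step 3 — Parallel branch: L || C = 1/(1/L + 1/C) = 0 + j179.1 Ω.
Step 4 — Series with R1: Z_total = R1 + (L || C) = 12.3 + j179.1 Ω = 179.5∠86.1° Ω.
Step 5 — Power factor: PF = cos(φ) = Re(Z)/|Z| = 12.3/179.5 = 0.06852.
Step 6 — Type: Im(Z) = 179.1 ⇒ lagging (phase φ = 86.1°).

PF = 0.06852 (lagging, φ = 86.1°)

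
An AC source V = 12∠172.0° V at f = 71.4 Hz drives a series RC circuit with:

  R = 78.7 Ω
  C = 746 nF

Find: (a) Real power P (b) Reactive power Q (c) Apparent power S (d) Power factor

Step 1 — Angular frequency: ω = 2π·f = 2π·71.4 = 448.6 rad/s.
Step 2 — Component impedances:
  R: Z = R = 78.7 Ω
  C: Z = 1/(jωC) = -j/(ω·C) = 0 - j2988 Ω
Step 3 — Series combination: Z_total = R + C = 78.7 - j2988 Ω = 2989∠-88.5° Ω.
Step 4 — Source phasor: V = 12∠172.0° V = -11.88 + j1.67 V.
Step 5 — Current: I = V / Z = -0.0006632 - j0.003959 A = 0.004015∠-99.5° A.
Step 6 — Complex power: S = V·I* = 0.001268 - j0.04816 VA.
Step 7 — Real power: P = Re(S) = 0.001268 W.
Step 8 — Reactive power: Q = Im(S) = -0.04816 VAR.
Step 9 — Apparent power: |S| = 0.04818 VA.
Step 10 — Power factor: PF = P/|S| = 0.02633 (leading).

(a) P = 0.001268 W  (b) Q = -0.04816 VAR  (c) S = 0.04818 VA  (d) PF = 0.02633 (leading)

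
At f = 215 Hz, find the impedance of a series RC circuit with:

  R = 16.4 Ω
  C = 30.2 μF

Step 1 — Angular frequency: ω = 2π·f = 2π·215 = 1351 rad/s.
Step 2 — Component impedances:
  R: Z = R = 16.4 Ω
  C: Z = 1/(jωC) = -j/(ω·C) = 0 - j24.51 Ω
Step 3 — Series combination: Z_total = R + C = 16.4 - j24.51 Ω = 29.49∠-56.2° Ω.

Z = 16.4 - j24.51 Ω = 29.49∠-56.2° Ω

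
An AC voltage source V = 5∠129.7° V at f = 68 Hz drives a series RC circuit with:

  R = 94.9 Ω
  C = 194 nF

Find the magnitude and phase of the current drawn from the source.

Step 1 — Angular frequency: ω = 2π·f = 2π·68 = 427.3 rad/s.
Step 2 — Component impedances:
  R: Z = R = 94.9 Ω
  C: Z = 1/(jωC) = -j/(ω·C) = 0 - j1.206e+04 Ω
Step 3 — Series combination: Z_total = R + C = 94.9 - j1.206e+04 Ω = 1.206e+04∠-89.5° Ω.
Step 4 — Source phasor: V = 5∠129.7° V = -3.194 + j3.847 V.
Step 5 — Ohm's law: I = V / Z_total = (-3.194 + j3.847) / (94.9 - j1.206e+04) = -0.0003209 - j0.0002622 A.
Step 6 — Convert to polar: |I| = 0.0004144 A, ∠I = -140.8°.

I = 0.0004144∠-140.8° A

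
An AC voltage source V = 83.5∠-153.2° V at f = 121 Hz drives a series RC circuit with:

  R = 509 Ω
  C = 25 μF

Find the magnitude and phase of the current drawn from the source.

Step 1 — Angular frequency: ω = 2π·f = 2π·121 = 760.3 rad/s.
Step 2 — Component impedances:
  R: Z = R = 509 Ω
  C: Z = 1/(jωC) = -j/(ω·C) = 0 - j52.61 Ω
Step 3 — Series combination: Z_total = R + C = 509 - j52.61 Ω = 511.7∠-5.9° Ω.
Step 4 — Source phasor: V = 83.5∠-153.2° V = -74.53 - j37.65 V.
Step 5 — Ohm's law: I = V / Z_total = (-74.53 - j37.65) / (509 - j52.61) = -0.1373 - j0.08816 A.
Step 6 — Convert to polar: |I| = 0.1632 A, ∠I = -147.3°.

I = 0.1632∠-147.3° A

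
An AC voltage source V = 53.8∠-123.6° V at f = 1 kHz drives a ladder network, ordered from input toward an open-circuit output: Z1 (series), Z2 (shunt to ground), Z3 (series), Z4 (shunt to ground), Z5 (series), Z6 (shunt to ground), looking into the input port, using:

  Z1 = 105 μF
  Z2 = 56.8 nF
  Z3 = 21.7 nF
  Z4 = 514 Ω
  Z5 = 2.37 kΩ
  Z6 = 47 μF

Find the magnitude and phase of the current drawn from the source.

Step 1 — Angular frequency: ω = 2π·f = 2π·1000 = 6283 rad/s.
Step 2 — Component impedances:
  Z1: Z = 1/(jωC) = -j/(ω·C) = 0 - j1.516 Ω
  Z2: Z = 1/(jωC) = -j/(ω·C) = 0 - j2802 Ω
  Z3: Z = 1/(jωC) = -j/(ω·C) = 0 - j7334 Ω
  Z4: Z = R = 514 Ω
  Z5: Z = R = 2370 Ω
  Z6: Z = 1/(jωC) = -j/(ω·C) = 0 - j3.386 Ω
Step 3 — Ladder network (open output): work backward from the far end, alternating series and parallel combinations. Z_in = 32.22 - j2030 Ω = 2031∠-89.1° Ω.
Step 4 — Source phasor: V = 53.8∠-123.6° V = -29.77 - j44.81 V.
Step 5 — Ohm's law: I = V / Z_total = (-29.77 - j44.81) / (32.22 - j2030) = 0.02183 - j0.01501 A.
Step 6 — Convert to polar: |I| = 0.02649 A, ∠I = -34.5°.

I = 0.02649∠-34.5° A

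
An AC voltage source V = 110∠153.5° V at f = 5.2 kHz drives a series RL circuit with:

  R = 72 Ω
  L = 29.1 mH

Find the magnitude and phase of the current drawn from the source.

Step 1 — Angular frequency: ω = 2π·f = 2π·5200 = 3.267e+04 rad/s.
Step 2 — Component impedances:
  R: Z = R = 72 Ω
  L: Z = jωL = j·3.267e+04·0.0291 = 0 + j950.8 Ω
Step 3 — Series combination: Z_total = R + L = 72 + j950.8 Ω = 953.5∠85.7° Ω.
Step 4 — Source phasor: V = 110∠153.5° V = -98.44 + j49.08 V.
Step 5 — Ohm's law: I = V / Z_total = (-98.44 + j49.08) / (72 + j950.8) = 0.04353 + j0.1068 A.
Step 6 — Convert to polar: |I| = 0.1154 A, ∠I = 67.8°.

I = 0.1154∠67.8° A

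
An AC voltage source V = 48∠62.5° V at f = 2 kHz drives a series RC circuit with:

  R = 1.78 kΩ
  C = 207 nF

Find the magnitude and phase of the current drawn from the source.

Step 1 — Angular frequency: ω = 2π·f = 2π·2000 = 1.257e+04 rad/s.
Step 2 — Component impedances:
  R: Z = R = 1780 Ω
  C: Z = 1/(jωC) = -j/(ω·C) = 0 - j384.4 Ω
Step 3 — Series combination: Z_total = R + C = 1780 - j384.4 Ω = 1821∠-12.2° Ω.
Step 4 — Source phasor: V = 48∠62.5° V = 22.16 + j42.58 V.
Step 5 — Ohm's law: I = V / Z_total = (22.16 + j42.58) / (1780 - j384.4) = 0.006961 + j0.02542 A.
Step 6 — Convert to polar: |I| = 0.02636 A, ∠I = 74.7°.

I = 0.02636∠74.7° A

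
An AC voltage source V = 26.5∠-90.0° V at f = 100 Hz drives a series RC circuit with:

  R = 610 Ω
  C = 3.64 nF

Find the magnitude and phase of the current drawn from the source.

Step 1 — Angular frequency: ω = 2π·f = 2π·100 = 628.3 rad/s.
Step 2 — Component impedances:
  R: Z = R = 610 Ω
  C: Z = 1/(jωC) = -j/(ω·C) = 0 - j4.372e+05 Ω
Step 3 — Series combination: Z_total = R + C = 610 - j4.372e+05 Ω = 4.372e+05∠-89.9° Ω.
Step 4 — Source phasor: V = 26.5∠-90.0° V = 0 - j26.5 V.
Step 5 — Ohm's law: I = V / Z_total = (0 - j26.5) / (610 - j4.372e+05) = 6.061e-05 - j8.455e-08 A.
Step 6 — Convert to polar: |I| = 6.061e-05 A, ∠I = -0.1°.

I = 6.061e-05∠-0.1° A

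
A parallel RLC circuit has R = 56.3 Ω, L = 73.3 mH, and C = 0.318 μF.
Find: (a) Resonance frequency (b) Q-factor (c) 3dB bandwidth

Step 1 — Resonance: ω₀ = 1/√(LC) = 1/√(0.0733·3.18e-07) = 6550 rad/s.
Step 2 — f₀ = ω₀/(2π) = 1042 Hz.
Step 3 — Parallel Q: Q = R/(ω₀L) = 56.3/(6550·0.0733) = 0.1173.
Step 4 — Bandwidth: Δω = ω₀/Q = 5.586e+04 rad/s; BW = Δω/(2π) = 8890 Hz.

(a) f₀ = 1042 Hz  (b) Q = 0.1173  (c) BW = 8890 Hz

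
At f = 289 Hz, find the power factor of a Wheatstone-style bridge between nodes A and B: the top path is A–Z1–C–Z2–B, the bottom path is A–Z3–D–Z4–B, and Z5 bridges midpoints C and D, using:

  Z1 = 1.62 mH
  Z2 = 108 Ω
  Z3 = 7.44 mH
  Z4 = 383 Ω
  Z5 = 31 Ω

Step 1 — Angular frequency: ω = 2π·f = 2π·289 = 1816 rad/s.
Step 2 — Component impedances:
  Z1: Z = jωL = j·1816·0.00162 = 0 + j2.942 Ω
  Z2: Z = R = 108 Ω
  Z3: Z = jωL = j·1816·0.00744 = 0 + j13.51 Ω
  Z4: Z = R = 383 Ω
  Z5: Z = R = 31 Ω
Step 3 — Bridge requires nodal analysis (the Z5 bridge couples midpoints C and D, so the two paths cannot be reduced to a simple series/parallel combination). Setting node B to ground and injecting 1 A at node A, the 3-node admittance system at A, C, D solves to V_A = Z_AB = 84.26 + j2.437 Ω = 84.29∠1.7° Ω.
Step 4 — Power factor: PF = cos(φ) = Re(Z)/|Z| = 84.26/84.29 = 0.9996.
Step 5 — Type: Im(Z) = 2.437 ⇒ lagging (phase φ = 1.7°).

PF = 0.9996 (lagging, φ = 1.7°)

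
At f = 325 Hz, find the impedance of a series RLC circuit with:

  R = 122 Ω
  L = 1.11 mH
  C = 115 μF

Step 1 — Angular frequency: ω = 2π·f = 2π·325 = 2042 rad/s.
Step 2 — Component impedances:
  R: Z = R = 122 Ω
  L: Z = jωL = j·2042·0.00111 = 0 + j2.267 Ω
  C: Z = 1/(jωC) = -j/(ω·C) = 0 - j4.258 Ω
Step 3 — Series combination: Z_total = R + L + C = 122 - j1.992 Ω = 122∠-0.9° Ω.

Z = 122 - j1.992 Ω = 122∠-0.9° Ω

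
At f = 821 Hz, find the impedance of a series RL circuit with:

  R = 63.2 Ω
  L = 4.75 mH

Step 1 — Angular frequency: ω = 2π·f = 2π·821 = 5158 rad/s.
Step 2 — Component impedances:
  R: Z = R = 63.2 Ω
  L: Z = jωL = j·5158·0.00475 = 0 + j24.5 Ω
Step 3 — Series combination: Z_total = R + L = 63.2 + j24.5 Ω = 67.78∠21.2° Ω.

Z = 63.2 + j24.5 Ω = 67.78∠21.2° Ω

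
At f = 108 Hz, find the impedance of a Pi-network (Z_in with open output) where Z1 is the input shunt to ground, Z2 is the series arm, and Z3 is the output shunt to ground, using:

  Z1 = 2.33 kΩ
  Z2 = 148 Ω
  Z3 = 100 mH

Step 1 — Angular frequency: ω = 2π·f = 2π·108 = 678.6 rad/s.
Step 2 — Component impedances:
  Z1: Z = R = 2330 Ω
  Z2: Z = R = 148 Ω
  Z3: Z = jωL = j·678.6·0.1 = 0 + j67.86 Ω
Step 3 — With open output, the series arm Z2 and the output shunt Z3 appear in series to ground: Z2 + Z3 = 148 + j67.86 Ω.
Step 4 — Parallel with input shunt Z1: Z_in = Z1 || (Z2 + Z3) = 140.8 + j59.95 Ω = 153∠23.1° Ω.

Z = 140.8 + j59.95 Ω = 153∠23.1° Ω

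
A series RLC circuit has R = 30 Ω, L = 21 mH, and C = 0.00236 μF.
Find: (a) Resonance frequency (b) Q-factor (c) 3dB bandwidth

Step 1 — Resonance condition Im(Z)=0 gives ω₀ = 1/√(LC).
Step 2 — ω₀ = 1/√(0.021·2.36e-09) = 1.42e+05 rad/s.
Step 3 — f₀ = ω₀/(2π) = 2.261e+04 Hz.
Step 4 — Series Q: Q = ω₀L/R = 1.42e+05·0.021/30 = 99.43.
Step 5 — 3dB bandwidth: Δω = ω₀/Q = 1429 rad/s; BW = Δω/(2π) = 227.4 Hz.

(a) f₀ = 2.261e+04 Hz  (b) Q = 99.43  (c) BW = 227.4 Hz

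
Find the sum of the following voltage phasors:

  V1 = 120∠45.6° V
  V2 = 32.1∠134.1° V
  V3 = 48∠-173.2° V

Step 1 — Convert each phasor to rectangular form:
  V1 = 120·(cos(45.6°) + j·sin(45.6°)) = 83.96 + j85.74 V
  V2 = 32.1·(cos(134.1°) + j·sin(134.1°)) = -22.34 + j23.05 V
  V3 = 48·(cos(-173.2°) + j·sin(-173.2°)) = -47.66 - j5.683 V
Step 2 — Sum components: V_total = 13.96 + j103.1 V.
Step 3 — Convert to polar: |V_total| = 104 V, ∠V_total = 82.3°.

V_total = 104∠82.3° V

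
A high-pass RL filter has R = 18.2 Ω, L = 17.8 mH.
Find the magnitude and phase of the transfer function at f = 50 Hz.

Step 1 — Angular frequency: ω = 2π·50 = 314.2 rad/s.
Step 2 — Transfer function: H(jω) = jωL/(R + jωL).
Step 3 — Numerator jωL = j·5.592; denominator R + jωL = 18.2 + j5.592.
Step 4 — H = 0.08626 + j0.2808.
Step 5 — Magnitude: |H| = 0.2937 (-10.6 dB); phase: φ = 72.9°.

|H| = 0.2937 (-10.6 dB), φ = 72.9°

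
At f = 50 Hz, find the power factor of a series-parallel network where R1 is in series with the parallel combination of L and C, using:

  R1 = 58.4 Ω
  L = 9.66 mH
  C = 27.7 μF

Step 1 — Angular frequency: ω = 2π·f = 2π·50 = 314.2 rad/s.
Step 2 — Component impedances:
  R1: Z = R = 58.4 Ω
  L: Z = jωL = j·314.2·0.00966 = 0 + j3.035 Ω
  C: Z = 1/(jωC) = -j/(ω·C) = 0 - j114.9 Ω
Step 3 — Parallel branch: L || C = 1/(1/L + 1/C) = 0 + j3.117 Ω.
Step 4 — Series with R1: Z_total = R1 + (L || C) = 58.4 + j3.117 Ω = 58.48∠3.1° Ω.
Step 5 — Power factor: PF = cos(φ) = Re(Z)/|Z| = 58.4/58.48 = 0.9986.
Step 6 — Type: Im(Z) = 3.117 ⇒ lagging (phase φ = 3.1°).

PF = 0.9986 (lagging, φ = 3.1°)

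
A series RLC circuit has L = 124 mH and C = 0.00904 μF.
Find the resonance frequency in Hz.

Step 1 — Resonance condition Im(Z)=0 gives ω₀ = 1/√(LC).
Step 2 — ω₀ = 1/√(0.124·9.04e-09) = 2.987e+04 rad/s.
Step 3 — f₀ = ω₀/(2π) = 4754 Hz.

f₀ = 4754 Hz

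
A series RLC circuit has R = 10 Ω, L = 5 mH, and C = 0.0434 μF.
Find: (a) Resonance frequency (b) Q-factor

Step 1 — Resonance condition Im(Z)=0 gives ω₀ = 1/√(LC).
Step 2 — ω₀ = 1/√(0.005·4.34e-08) = 6.788e+04 rad/s.
Step 3 — f₀ = ω₀/(2π) = 1.08e+04 Hz.
Step 4 — Series Q: Q = ω₀L/R = 6.788e+04·0.005/10 = 33.94.

(a) f₀ = 1.08e+04 Hz  (b) Q = 33.94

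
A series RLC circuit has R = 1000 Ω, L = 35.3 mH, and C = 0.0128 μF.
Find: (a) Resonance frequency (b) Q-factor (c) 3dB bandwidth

Step 1 — Resonance condition Im(Z)=0 gives ω₀ = 1/√(LC).
Step 2 — ω₀ = 1/√(0.0353·1.28e-08) = 4.704e+04 rad/s.
Step 3 — f₀ = ω₀/(2π) = 7487 Hz.
Step 4 — Series Q: Q = ω₀L/R = 4.704e+04·0.0353/1000 = 1.661.
Step 5 — 3dB bandwidth: Δω = ω₀/Q = 2.833e+04 rad/s; BW = Δω/(2π) = 4509 Hz.

(a) f₀ = 7487 Hz  (b) Q = 1.661  (c) BW = 4509 Hz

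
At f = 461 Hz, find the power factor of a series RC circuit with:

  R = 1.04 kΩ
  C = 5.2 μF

Step 1 — Angular frequency: ω = 2π·f = 2π·461 = 2897 rad/s.
Step 2 — Component impedances:
  R: Z = R = 1040 Ω
  C: Z = 1/(jωC) = -j/(ω·C) = 0 - j66.39 Ω
Step 3 — Series combination: Z_total = R + C = 1040 - j66.39 Ω = 1042∠-3.7° Ω.
Step 4 — Power factor: PF = cos(φ) = Re(Z)/|Z| = 1040/1042.1 = 0.998.
Step 5 — Type: Im(Z) = -66.39 ⇒ leading (phase φ = -3.7°).

PF = 0.998 (leading, φ = -3.7°)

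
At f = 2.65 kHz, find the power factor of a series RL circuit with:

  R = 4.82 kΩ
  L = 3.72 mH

Step 1 — Angular frequency: ω = 2π·f = 2π·2650 = 1.665e+04 rad/s.
Step 2 — Component impedances:
  R: Z = R = 4820 Ω
  L: Z = jωL = j·1.665e+04·0.00372 = 0 + j61.94 Ω
Step 3 — Series combination: Z_total = R + L = 4820 + j61.94 Ω = 4820∠0.7° Ω.
Step 4 — Power factor: PF = cos(φ) = Re(Z)/|Z| = 4820/4820.4 = 0.9999.
Step 5 — Type: Im(Z) = 61.94 ⇒ lagging (phase φ = 0.7°).

PF = 0.9999 (lagging, φ = 0.7°)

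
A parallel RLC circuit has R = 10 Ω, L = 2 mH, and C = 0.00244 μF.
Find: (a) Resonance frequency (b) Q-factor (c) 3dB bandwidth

Step 1 — Resonance: ω₀ = 1/√(LC) = 1/√(0.002·2.44e-09) = 4.527e+05 rad/s.
Step 2 — f₀ = ω₀/(2π) = 7.205e+04 Hz.
Step 3 — Parallel Q: Q = R/(ω₀L) = 10/(4.527e+05·0.002) = 0.01105.
Step 4 — Bandwidth: Δω = ω₀/Q = 4.098e+07 rad/s; BW = Δω/(2π) = 6.523e+06 Hz.

(a) f₀ = 7.205e+04 Hz  (b) Q = 0.01105  (c) BW = 6.523e+06 Hz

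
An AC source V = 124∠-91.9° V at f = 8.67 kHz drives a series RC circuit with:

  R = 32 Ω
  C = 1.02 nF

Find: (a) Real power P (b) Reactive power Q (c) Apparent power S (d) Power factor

Step 1 — Angular frequency: ω = 2π·f = 2π·8670 = 5.448e+04 rad/s.
Step 2 — Component impedances:
  R: Z = R = 32 Ω
  C: Z = 1/(jωC) = -j/(ω·C) = 0 - j1.8e+04 Ω
Step 3 — Series combination: Z_total = R + C = 32 - j1.8e+04 Ω = 1.8e+04∠-89.9° Ω.
Step 4 — Source phasor: V = 124∠-91.9° V = -4.111 - j123.9 V.
Step 5 — Current: I = V / Z = 0.006886 - j0.0002407 A = 0.00689∠-2.0° A.
Step 6 — Complex power: S = V·I* = 0.001519 - j0.8544 VA.
Step 7 — Real power: P = Re(S) = 0.001519 W.
Step 8 — Reactive power: Q = Im(S) = -0.8544 VAR.
Step 9 — Apparent power: |S| = 0.8544 VA.
Step 10 — Power factor: PF = P/|S| = 0.001778 (leading).

(a) P = 0.001519 W  (b) Q = -0.8544 VAR  (c) S = 0.8544 VA  (d) PF = 0.001778 (leading)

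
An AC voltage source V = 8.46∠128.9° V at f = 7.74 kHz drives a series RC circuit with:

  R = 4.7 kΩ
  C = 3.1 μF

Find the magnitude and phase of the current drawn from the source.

Step 1 — Angular frequency: ω = 2π·f = 2π·7740 = 4.863e+04 rad/s.
Step 2 — Component impedances:
  R: Z = R = 4700 Ω
  C: Z = 1/(jωC) = -j/(ω·C) = 0 - j6.633 Ω
Step 3 — Series combination: Z_total = R + C = 4700 - j6.633 Ω = 4700∠-0.1° Ω.
Step 4 — Source phasor: V = 8.46∠128.9° V = -5.313 + j6.584 V.
Step 5 — Ohm's law: I = V / Z_total = (-5.313 + j6.584) / (4700 - j6.633) = -0.001132 + j0.001399 A.
Step 6 — Convert to polar: |I| = 0.0018 A, ∠I = 129.0°.

I = 0.0018∠129.0° A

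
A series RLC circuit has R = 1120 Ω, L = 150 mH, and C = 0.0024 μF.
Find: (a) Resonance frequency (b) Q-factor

Step 1 — Resonance condition Im(Z)=0 gives ω₀ = 1/√(LC).
Step 2 — ω₀ = 1/√(0.15·2.4e-09) = 5.27e+04 rad/s.
Step 3 — f₀ = ω₀/(2π) = 8388 Hz.
Step 4 — Series Q: Q = ω₀L/R = 5.27e+04·0.15/1120 = 7.059.

(a) f₀ = 8388 Hz  (b) Q = 7.059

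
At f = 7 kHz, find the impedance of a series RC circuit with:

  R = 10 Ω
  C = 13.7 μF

Step 1 — Angular frequency: ω = 2π·f = 2π·7000 = 4.398e+04 rad/s.
Step 2 — Component impedances:
  R: Z = R = 10 Ω
  C: Z = 1/(jωC) = -j/(ω·C) = 0 - j1.66 Ω
Step 3 — Series combination: Z_total = R + C = 10 - j1.66 Ω = 10.14∠-9.4° Ω.

Z = 10 - j1.66 Ω = 10.14∠-9.4° Ω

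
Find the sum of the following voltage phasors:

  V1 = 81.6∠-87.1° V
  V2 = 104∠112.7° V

Step 1 — Convert each phasor to rectangular form:
  V1 = 81.6·(cos(-87.1°) + j·sin(-87.1°)) = 4.128 - j81.5 V
  V2 = 104·(cos(112.7°) + j·sin(112.7°)) = -40.13 + j95.94 V
Step 2 — Sum components: V_total = -36.01 + j14.45 V.
Step 3 — Convert to polar: |V_total| = 38.8 V, ∠V_total = 158.1°.

V_total = 38.8∠158.1° V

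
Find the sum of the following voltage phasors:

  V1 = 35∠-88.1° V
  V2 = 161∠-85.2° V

Step 1 — Convert each phasor to rectangular form:
  V1 = 35·(cos(-88.1°) + j·sin(-88.1°)) = 1.16 - j34.98 V
  V2 = 161·(cos(-85.2°) + j·sin(-85.2°)) = 13.47 - j160.4 V
Step 2 — Sum components: V_total = 14.63 - j195.4 V.
Step 3 — Convert to polar: |V_total| = 196 V, ∠V_total = -85.7°.

V_total = 196∠-85.7° V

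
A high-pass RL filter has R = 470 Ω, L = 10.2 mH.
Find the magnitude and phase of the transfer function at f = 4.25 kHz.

Step 1 — Angular frequency: ω = 2π·4250 = 2.67e+04 rad/s.
Step 2 — Transfer function: H(jω) = jωL/(R + jωL).
Step 3 — Numerator jωL = j·272.4; denominator R + jωL = 470 + j272.4.
Step 4 — H = 0.2514 + j0.4338.
Step 5 — Magnitude: |H| = 0.5014 (-6.0 dB); phase: φ = 59.9°.

|H| = 0.5014 (-6.0 dB), φ = 59.9°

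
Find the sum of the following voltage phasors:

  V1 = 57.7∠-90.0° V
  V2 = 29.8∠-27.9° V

Step 1 — Convert each phasor to rectangular form:
  V1 = 57.7·(cos(-90.0°) + j·sin(-90.0°)) = 0 - j57.7 V
  V2 = 29.8·(cos(-27.9°) + j·sin(-27.9°)) = 26.34 - j13.94 V
Step 2 — Sum components: V_total = 26.34 - j71.64 V.
Step 3 — Convert to polar: |V_total| = 76.33 V, ∠V_total = -69.8°.

V_total = 76.33∠-69.8° V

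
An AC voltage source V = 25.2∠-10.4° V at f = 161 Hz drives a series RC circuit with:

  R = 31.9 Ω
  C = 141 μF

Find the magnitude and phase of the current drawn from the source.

Step 1 — Angular frequency: ω = 2π·f = 2π·161 = 1012 rad/s.
Step 2 — Component impedances:
  R: Z = R = 31.9 Ω
  C: Z = 1/(jωC) = -j/(ω·C) = 0 - j7.011 Ω
Step 3 — Series combination: Z_total = R + C = 31.9 - j7.011 Ω = 32.66∠-12.4° Ω.
Step 4 — Source phasor: V = 25.2∠-10.4° V = 24.79 - j4.549 V.
Step 5 — Ohm's law: I = V / Z_total = (24.79 - j4.549) / (31.9 - j7.011) = 0.7711 + j0.02686 A.
Step 6 — Convert to polar: |I| = 0.7716 A, ∠I = 2.0°.

I = 0.7716∠2.0° A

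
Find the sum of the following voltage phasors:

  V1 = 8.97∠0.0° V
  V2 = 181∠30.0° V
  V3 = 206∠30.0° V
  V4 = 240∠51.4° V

Step 1 — Convert each phasor to rectangular form:
  V1 = 8.97·(cos(0.0°) + j·sin(0.0°)) = 8.97 V
  V2 = 181·(cos(30.0°) + j·sin(30.0°)) = 156.8 + j90.5 V
  V3 = 206·(cos(30.0°) + j·sin(30.0°)) = 178.4 + j103 V
  V4 = 240·(cos(51.4°) + j·sin(51.4°)) = 149.7 + j187.6 V
Step 2 — Sum components: V_total = 493.9 + j381.1 V.
Step 3 — Convert to polar: |V_total| = 623.8 V, ∠V_total = 37.7°.

V_total = 623.8∠37.7° V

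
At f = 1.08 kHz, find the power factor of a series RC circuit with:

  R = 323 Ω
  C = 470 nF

Step 1 — Angular frequency: ω = 2π·f = 2π·1080 = 6786 rad/s.
Step 2 — Component impedances:
  R: Z = R = 323 Ω
  C: Z = 1/(jωC) = -j/(ω·C) = 0 - j313.5 Ω
Step 3 — Series combination: Z_total = R + C = 323 - j313.5 Ω = 450.2∠-44.1° Ω.
Step 4 — Power factor: PF = cos(φ) = Re(Z)/|Z| = 323/450.2 = 0.7175.
Step 5 — Type: Im(Z) = -313.5 ⇒ leading (phase φ = -44.1°).

PF = 0.7175 (leading, φ = -44.1°)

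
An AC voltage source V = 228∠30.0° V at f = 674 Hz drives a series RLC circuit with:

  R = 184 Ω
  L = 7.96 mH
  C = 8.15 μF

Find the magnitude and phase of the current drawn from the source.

Step 1 — Angular frequency: ω = 2π·f = 2π·674 = 4235 rad/s.
Step 2 — Component impedances:
  R: Z = R = 184 Ω
  L: Z = jωL = j·4235·0.00796 = 0 + j33.71 Ω
  C: Z = 1/(jωC) = -j/(ω·C) = 0 - j28.97 Ω
Step 3 — Series combination: Z_total = R + L + C = 184 + j4.736 Ω = 184.1∠1.5° Ω.
Step 4 — Source phasor: V = 228∠30.0° V = 197.5 + j114 V.
Step 5 — Ohm's law: I = V / Z_total = (197.5 + j114) / (184 + j4.736) = 1.088 + j0.5916 A.
Step 6 — Convert to polar: |I| = 1.239 A, ∠I = 28.5°.

I = 1.239∠28.5° A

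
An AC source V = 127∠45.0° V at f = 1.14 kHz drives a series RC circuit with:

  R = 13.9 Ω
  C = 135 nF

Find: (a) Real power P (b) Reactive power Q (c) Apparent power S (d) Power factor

Step 1 — Angular frequency: ω = 2π·f = 2π·1140 = 7163 rad/s.
Step 2 — Component impedances:
  R: Z = R = 13.9 Ω
  C: Z = 1/(jωC) = -j/(ω·C) = 0 - j1034 Ω
Step 3 — Series combination: Z_total = R + C = 13.9 - j1034 Ω = 1034∠-89.2° Ω.
Step 4 — Source phasor: V = 127∠45.0° V = 89.8 + j89.8 V.
Step 5 — Current: I = V / Z = -0.08565 + j0.08799 A = 0.1228∠134.2° A.
Step 6 — Complex power: S = V·I* = 0.2096 - j15.59 VA.
Step 7 — Real power: P = Re(S) = 0.2096 W.
Step 8 — Reactive power: Q = Im(S) = -15.59 VAR.
Step 9 — Apparent power: |S| = 15.6 VA.
Step 10 — Power factor: PF = P/|S| = 0.01344 (leading).

(a) P = 0.2096 W  (b) Q = -15.59 VAR  (c) S = 15.6 VA  (d) PF = 0.01344 (leading)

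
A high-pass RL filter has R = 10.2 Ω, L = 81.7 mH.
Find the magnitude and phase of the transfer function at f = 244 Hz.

Step 1 — Angular frequency: ω = 2π·244 = 1533 rad/s.
Step 2 — Transfer function: H(jω) = jωL/(R + jωL).
Step 3 — Numerator jωL = j·125.3; denominator R + jωL = 10.2 + j125.3.
Step 4 — H = 0.9934 + j0.0809.
Step 5 — Magnitude: |H| = 0.9967 (-0.0 dB); phase: φ = 4.7°.

|H| = 0.9967 (-0.0 dB), φ = 4.7°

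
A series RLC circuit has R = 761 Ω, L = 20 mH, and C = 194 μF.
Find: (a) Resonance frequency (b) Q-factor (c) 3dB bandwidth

Step 1 — Resonance condition Im(Z)=0 gives ω₀ = 1/√(LC).
Step 2 — ω₀ = 1/√(0.02·0.000194) = 507.7 rad/s.
Step 3 — f₀ = ω₀/(2π) = 80.8 Hz.
Step 4 — Series Q: Q = ω₀L/R = 507.7·0.02/761 = 0.01334.
Step 5 — 3dB bandwidth: Δω = ω₀/Q = 3.805e+04 rad/s; BW = Δω/(2π) = 6056 Hz.

(a) f₀ = 80.8 Hz  (b) Q = 0.01334  (c) BW = 6056 Hz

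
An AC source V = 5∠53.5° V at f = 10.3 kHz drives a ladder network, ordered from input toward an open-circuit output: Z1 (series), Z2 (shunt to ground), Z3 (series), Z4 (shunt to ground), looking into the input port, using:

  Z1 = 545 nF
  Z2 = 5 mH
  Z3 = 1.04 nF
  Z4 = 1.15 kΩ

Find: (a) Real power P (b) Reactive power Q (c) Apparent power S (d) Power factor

Step 1 — Angular frequency: ω = 2π·f = 2π·1.03e+04 = 6.472e+04 rad/s.
Step 2 — Component impedances:
  Z1: Z = 1/(jωC) = -j/(ω·C) = 0 - j28.35 Ω
  Z2: Z = jωL = j·6.472e+04·0.005 = 0 + j323.6 Ω
  Z3: Z = 1/(jωC) = -j/(ω·C) = 0 - j1.486e+04 Ω
  Z4: Z = R = 1150 Ω
Step 3 — Ladder network (open output): work backward from the far end, alternating series and parallel combinations. Z_in = 0.5665 + j302.4 Ω = 302.4∠89.9° Ω.
Step 4 — Source phasor: V = 5∠53.5° V = 2.974 + j4.019 V.
Step 5 — Current: I = V / Z = 0.01331 - j0.00981 A = 0.01653∠-36.4° A.
Step 6 — Complex power: S = V·I* = 0.0001549 + j0.08267 VA.
Step 7 — Real power: P = Re(S) = 0.0001549 W.
Step 8 — Reactive power: Q = Im(S) = 0.08267 VAR.
Step 9 — Apparent power: |S| = 0.08267 VA.
Step 10 — Power factor: PF = P/|S| = 0.001873 (lagging).

(a) P = 0.0001549 W  (b) Q = 0.08267 VAR  (c) S = 0.08267 VA  (d) PF = 0.001873 (lagging)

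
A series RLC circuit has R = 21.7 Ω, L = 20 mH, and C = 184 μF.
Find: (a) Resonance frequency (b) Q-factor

Step 1 — Resonance condition Im(Z)=0 gives ω₀ = 1/√(LC).
Step 2 — ω₀ = 1/√(0.02·0.000184) = 521.3 rad/s.
Step 3 — f₀ = ω₀/(2π) = 82.97 Hz.
Step 4 — Series Q: Q = ω₀L/R = 521.3·0.02/21.7 = 0.4804.

(a) f₀ = 82.97 Hz  (b) Q = 0.4804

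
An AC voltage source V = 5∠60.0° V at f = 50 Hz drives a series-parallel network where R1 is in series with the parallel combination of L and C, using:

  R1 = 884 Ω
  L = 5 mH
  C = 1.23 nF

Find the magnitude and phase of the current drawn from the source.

Step 1 — Angular frequency: ω = 2π·f = 2π·50 = 314.2 rad/s.
Step 2 — Component impedances:
  R1: Z = R = 884 Ω
  L: Z = jωL = j·314.2·0.005 = 0 + j1.571 Ω
  C: Z = 1/(jωC) = -j/(ω·C) = 0 - j2.588e+06 Ω
Step 3 — Parallel branch: L || C = 1/(1/L + 1/C) = 0 + j1.571 Ω.
Step 4 — Series with R1: Z_total = R1 + (L || C) = 884 + j1.571 Ω = 884∠0.1° Ω.
Step 5 — Source phasor: V = 5∠60.0° V = 2.5 + j4.33 V.
Step 6 — Ohm's law: I = V / Z_total = (2.5 + j4.33) / (884 + j1.571) = 0.002837 + j0.004893 A.
Step 7 — Convert to polar: |I| = 0.005656 A, ∠I = 59.9°.

I = 0.005656∠59.9° A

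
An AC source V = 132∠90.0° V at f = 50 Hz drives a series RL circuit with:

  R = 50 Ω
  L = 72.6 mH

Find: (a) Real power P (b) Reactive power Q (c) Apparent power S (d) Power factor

Step 1 — Angular frequency: ω = 2π·f = 2π·50 = 314.2 rad/s.
Step 2 — Component impedances:
  R: Z = R = 50 Ω
  L: Z = jωL = j·314.2·0.0726 = 0 + j22.81 Ω
Step 3 — Series combination: Z_total = R + L = 50 + j22.81 Ω = 54.96∠24.5° Ω.
Step 4 — Source phasor: V = 132∠90.0° V = 0 + j132 V.
Step 5 — Current: I = V / Z = 0.9968 + j2.185 A = 2.402∠65.5° A.
Step 6 — Complex power: S = V·I* = 288.5 + j131.6 VA.
Step 7 — Real power: P = Re(S) = 288.5 W.
Step 8 — Reactive power: Q = Im(S) = 131.6 VAR.
Step 9 — Apparent power: |S| = 317.1 VA.
Step 10 — Power factor: PF = P/|S| = 0.9098 (lagging).

(a) P = 288.5 W  (b) Q = 131.6 VAR  (c) S = 317.1 VA  (d) PF = 0.9098 (lagging)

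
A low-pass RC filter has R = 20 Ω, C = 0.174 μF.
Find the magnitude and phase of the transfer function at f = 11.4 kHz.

Step 1 — Angular frequency: ω = 2π·1.14e+04 = 7.163e+04 rad/s.
Step 2 — Transfer function: H(jω) = 1/(1 + jωRC).
Step 3 — Denominator: 1 + jωRC = 1 + j·7.163e+04·20·1.74e-07 = 1 + j0.2493.
Step 4 — H = 0.9415 - j0.2347.
Step 5 — Magnitude: |H| = 0.9703 (-0.3 dB); phase: φ = -14.0°.

|H| = 0.9703 (-0.3 dB), φ = -14.0°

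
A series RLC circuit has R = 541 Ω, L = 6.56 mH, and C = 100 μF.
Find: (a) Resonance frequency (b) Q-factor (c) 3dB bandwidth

Step 1 — Resonance: ω₀ = 1/√(LC) = 1/√(0.00656·0.0001) = 1235 rad/s.
Step 2 — f₀ = ω₀/(2π) = 196.5 Hz.
Step 3 — Series Q: Q = ω₀L/R = 1235·0.00656/541 = 0.01497.
Step 4 — Bandwidth: Δω = ω₀/Q = 8.247e+04 rad/s; BW = Δω/(2π) = 1.313e+04 Hz.

(a) f₀ = 196.5 Hz  (b) Q = 0.01497  (c) BW = 1.313e+04 Hz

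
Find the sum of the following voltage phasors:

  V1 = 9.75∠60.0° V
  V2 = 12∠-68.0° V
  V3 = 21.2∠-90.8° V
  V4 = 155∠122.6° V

Step 1 — Convert each phasor to rectangular form:
  V1 = 9.75·(cos(60.0°) + j·sin(60.0°)) = 4.875 + j8.444 V
  V2 = 12·(cos(-68.0°) + j·sin(-68.0°)) = 4.495 - j11.13 V
  V3 = 21.2·(cos(-90.8°) + j·sin(-90.8°)) = -0.296 - j21.2 V
  V4 = 155·(cos(122.6°) + j·sin(122.6°)) = -83.51 + j130.6 V
Step 2 — Sum components: V_total = -74.44 + j106.7 V.
Step 3 — Convert to polar: |V_total| = 130.1 V, ∠V_total = 124.9°.

V_total = 130.1∠124.9° V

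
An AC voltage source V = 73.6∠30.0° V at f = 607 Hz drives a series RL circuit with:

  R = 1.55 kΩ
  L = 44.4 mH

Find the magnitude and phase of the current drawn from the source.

Step 1 — Angular frequency: ω = 2π·f = 2π·607 = 3814 rad/s.
Step 2 — Component impedances:
  R: Z = R = 1550 Ω
  L: Z = jωL = j·3814·0.0444 = 0 + j169.3 Ω
Step 3 — Series combination: Z_total = R + L = 1550 + j169.3 Ω = 1559∠6.2° Ω.
Step 4 — Source phasor: V = 73.6∠30.0° V = 63.74 + j36.8 V.
Step 5 — Ohm's law: I = V / Z_total = (63.74 + j36.8) / (1550 + j169.3) = 0.0432 + j0.01902 A.
Step 6 — Convert to polar: |I| = 0.0472 A, ∠I = 23.8°.

I = 0.0472∠23.8° A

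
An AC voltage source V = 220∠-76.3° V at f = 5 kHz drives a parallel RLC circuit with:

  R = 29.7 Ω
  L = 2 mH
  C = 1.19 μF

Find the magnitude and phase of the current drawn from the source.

Step 1 — Angular frequency: ω = 2π·f = 2π·5000 = 3.142e+04 rad/s.
Step 2 — Component impedances:
  R: Z = R = 29.7 Ω
  L: Z = jωL = j·3.142e+04·0.002 = 0 + j62.83 Ω
  C: Z = 1/(jωC) = -j/(ω·C) = 0 - j26.75 Ω
Step 3 — Parallel combination: 1/Z_total = 1/R + 1/L + 1/C; Z_total = 21.11 - j13.46 Ω = 25.04∠-32.5° Ω.
Step 4 — Source phasor: V = 220∠-76.3° V = 52.1 - j213.7 V.
Step 5 — Ohm's law: I = V / Z_total = (52.1 - j213.7) / (21.11 - j13.46) = 6.343 - j6.078 A.
Step 6 — Convert to polar: |I| = 8.785 A, ∠I = -43.8°.

I = 8.785∠-43.8° A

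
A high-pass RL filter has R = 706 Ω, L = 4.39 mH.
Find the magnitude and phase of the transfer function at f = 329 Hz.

Step 1 — Angular frequency: ω = 2π·329 = 2067 rad/s.
Step 2 — Transfer function: H(jω) = jωL/(R + jωL).
Step 3 — Numerator jωL = j·9.075; denominator R + jωL = 706 + j9.075.
Step 4 — H = 0.0001652 + j0.01285.
Step 5 — Magnitude: |H| = 0.01285 (-37.8 dB); phase: φ = 89.3°.

|H| = 0.01285 (-37.8 dB), φ = 89.3°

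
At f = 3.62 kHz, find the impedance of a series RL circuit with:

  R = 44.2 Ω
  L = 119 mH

Step 1 — Angular frequency: ω = 2π·f = 2π·3620 = 2.275e+04 rad/s.
Step 2 — Component impedances:
  R: Z = R = 44.2 Ω
  L: Z = jωL = j·2.275e+04·0.119 = 0 + j2707 Ω
Step 3 — Series combination: Z_total = R + L = 44.2 + j2707 Ω = 2707∠89.1° Ω.

Z = 44.2 + j2707 Ω = 2707∠89.1° Ω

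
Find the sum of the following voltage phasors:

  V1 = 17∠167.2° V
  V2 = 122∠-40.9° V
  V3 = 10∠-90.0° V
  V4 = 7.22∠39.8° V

Step 1 — Convert each phasor to rectangular form:
  V1 = 17·(cos(167.2°) + j·sin(167.2°)) = -16.58 + j3.766 V
  V2 = 122·(cos(-40.9°) + j·sin(-40.9°)) = 92.21 - j79.88 V
  V3 = 10·(cos(-90.0°) + j·sin(-90.0°)) = 0 - j10 V
  V4 = 7.22·(cos(39.8°) + j·sin(39.8°)) = 5.547 + j4.622 V
Step 2 — Sum components: V_total = 81.18 - j81.49 V.
Step 3 — Convert to polar: |V_total| = 115 V, ∠V_total = -45.1°.

V_total = 115∠-45.1° V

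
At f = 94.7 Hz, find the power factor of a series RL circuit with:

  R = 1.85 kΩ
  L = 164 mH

Step 1 — Angular frequency: ω = 2π·f = 2π·94.7 = 595 rad/s.
Step 2 — Component impedances:
  R: Z = R = 1850 Ω
  L: Z = jωL = j·595·0.164 = 0 + j97.58 Ω
Step 3 — Series combination: Z_total = R + L = 1850 + j97.58 Ω = 1853∠3.0° Ω.
Step 4 — Power factor: PF = cos(φ) = Re(Z)/|Z| = 1850/1852.6 = 0.9986.
Step 5 — Type: Im(Z) = 97.58 ⇒ lagging (phase φ = 3.0°).

PF = 0.9986 (lagging, φ = 3.0°)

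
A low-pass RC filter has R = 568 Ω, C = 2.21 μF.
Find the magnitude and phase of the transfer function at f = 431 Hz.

Step 1 — Angular frequency: ω = 2π·431 = 2708 rad/s.
Step 2 — Transfer function: H(jω) = 1/(1 + jωRC).
Step 3 — Denominator: 1 + jωRC = 1 + j·2708·568·2.21e-06 = 1 + j3.399.
Step 4 — H = 0.07965 - j0.2707.
Step 5 — Magnitude: |H| = 0.2822 (-11.0 dB); phase: φ = -73.6°.

|H| = 0.2822 (-11.0 dB), φ = -73.6°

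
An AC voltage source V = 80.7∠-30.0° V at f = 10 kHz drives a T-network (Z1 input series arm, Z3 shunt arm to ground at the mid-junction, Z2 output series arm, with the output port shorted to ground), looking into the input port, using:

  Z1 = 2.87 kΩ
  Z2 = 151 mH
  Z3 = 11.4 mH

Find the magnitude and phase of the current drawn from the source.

Step 1 — Angular frequency: ω = 2π·f = 2π·1e+04 = 6.283e+04 rad/s.
Step 2 — Component impedances:
  Z1: Z = R = 2870 Ω
  Z2: Z = jωL = j·6.283e+04·0.151 = 0 + j9488 Ω
  Z3: Z = jωL = j·6.283e+04·0.0114 = 0 + j716.3 Ω
Step 3 — With the output port shorted to ground, the output series arm Z2 runs from the junction to ground; the shunt arm Z3 also runs from the junction to ground. They appear in parallel: Z3 || Z2 = 0 + j666 Ω.
Step 4 — Series with input arm Z1: Z_in = Z1 + (Z3 || Z2) = 2870 + j666 Ω = 2946∠13.1° Ω.
Step 5 — Source phasor: V = 80.7∠-30.0° V = 69.89 - j40.35 V.
Step 6 — Ohm's law: I = V / Z_total = (69.89 - j40.35) / (2870 + j666) = 0.02001 - j0.0187 A.
Step 7 — Convert to polar: |I| = 0.02739 A, ∠I = -43.1°.

I = 0.02739∠-43.1° A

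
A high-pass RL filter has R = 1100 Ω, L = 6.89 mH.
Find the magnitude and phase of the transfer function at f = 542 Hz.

Step 1 — Angular frequency: ω = 2π·542 = 3405 rad/s.
Step 2 — Transfer function: H(jω) = jωL/(R + jωL).
Step 3 — Numerator jωL = j·23.46; denominator R + jωL = 1100 + j23.46.
Step 4 — H = 0.0004548 + j0.02132.
Step 5 — Magnitude: |H| = 0.02133 (-33.4 dB); phase: φ = 88.8°.

|H| = 0.02133 (-33.4 dB), φ = 88.8°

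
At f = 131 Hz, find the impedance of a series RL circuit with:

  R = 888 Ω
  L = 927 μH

Step 1 — Angular frequency: ω = 2π·f = 2π·131 = 823.1 rad/s.
Step 2 — Component impedances:
  R: Z = R = 888 Ω
  L: Z = jωL = j·823.1·0.000927 = 0 + j0.763 Ω
Step 3 — Series combination: Z_total = R + L = 888 + j0.763 Ω = 888∠0.0° Ω.

Z = 888 + j0.763 Ω = 888∠0.0° Ω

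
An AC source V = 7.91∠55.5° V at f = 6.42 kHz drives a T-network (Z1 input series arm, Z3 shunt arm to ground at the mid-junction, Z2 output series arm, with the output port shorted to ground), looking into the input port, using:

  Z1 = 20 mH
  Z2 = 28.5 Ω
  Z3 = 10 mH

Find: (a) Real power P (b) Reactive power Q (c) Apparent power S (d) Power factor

Step 1 — Angular frequency: ω = 2π·f = 2π·6420 = 4.034e+04 rad/s.
Step 2 — Component impedances:
  Z1: Z = jωL = j·4.034e+04·0.02 = 0 + j806.8 Ω
  Z2: Z = R = 28.5 Ω
  Z3: Z = jωL = j·4.034e+04·0.01 = 0 + j403.4 Ω
Step 3 — With the output port shorted to ground, the output series arm Z2 runs from the junction to ground; the shunt arm Z3 also runs from the junction to ground. They appear in parallel: Z3 || Z2 = 28.36 + j2.004 Ω.
Step 4 — Series with input arm Z1: Z_in = Z1 + (Z3 || Z2) = 28.36 + j808.8 Ω = 809.3∠88.0° Ω.
Step 5 — Source phasor: V = 7.91∠55.5° V = 4.48 + j6.519 V.
Step 6 — Current: I = V / Z = 0.008244 - j0.005251 A = 0.009774∠-32.5° A.
Step 7 — Complex power: S = V·I* = 0.002709 + j0.07727 VA.
Step 8 — Real power: P = Re(S) = 0.002709 W.
Step 9 — Reactive power: Q = Im(S) = 0.07727 VAR.
Step 10 — Apparent power: |S| = 0.07732 VA.
Step 11 — Power factor: PF = P/|S| = 0.03504 (lagging).

(a) P = 0.002709 W  (b) Q = 0.07727 VAR  (c) S = 0.07732 VA  (d) PF = 0.03504 (lagging)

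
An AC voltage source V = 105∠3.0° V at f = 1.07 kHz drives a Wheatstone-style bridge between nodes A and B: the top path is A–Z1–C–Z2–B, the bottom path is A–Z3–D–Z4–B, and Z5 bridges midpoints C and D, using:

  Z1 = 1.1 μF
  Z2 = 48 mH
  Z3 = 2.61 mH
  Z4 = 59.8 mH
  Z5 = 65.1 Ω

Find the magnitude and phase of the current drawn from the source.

Step 1 — Angular frequency: ω = 2π·f = 2π·1070 = 6723 rad/s.
Step 2 — Component impedances:
  Z1: Z = 1/(jωC) = -j/(ω·C) = 0 - j135.2 Ω
  Z2: Z = jωL = j·6723·0.048 = 0 + j322.7 Ω
  Z3: Z = jωL = j·6723·0.00261 = 0 + j17.55 Ω
  Z4: Z = jωL = j·6723·0.0598 = 0 + j402 Ω
  Z5: Z = R = 65.1 Ω
Step 3 — Bridge requires nodal analysis (the Z5 bridge couples midpoints C and D, so the two paths cannot be reduced to a simple series/parallel combination). Setting node B to ground and injecting 1 A at node A, the 3-node admittance system at A, C, D solves to V_A = Z_AB = 26.55 + j186.9 Ω = 188.8∠81.9° Ω.
Step 4 — Source phasor: V = 105∠3.0° V = 104.9 + j5.495 V.
Step 5 — Ohm's law: I = V / Z_total = (104.9 + j5.495) / (26.55 + j186.9) = 0.107 - j0.5459 A.
Step 6 — Convert to polar: |I| = 0.5563 A, ∠I = -78.9°.

I = 0.5563∠-78.9° A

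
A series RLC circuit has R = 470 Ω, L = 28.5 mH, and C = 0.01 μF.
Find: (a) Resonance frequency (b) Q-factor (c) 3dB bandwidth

Step 1 — Resonance: ω₀ = 1/√(LC) = 1/√(0.0285·1e-08) = 5.923e+04 rad/s.
Step 2 — f₀ = ω₀/(2π) = 9428 Hz.
Step 3 — Series Q: Q = ω₀L/R = 5.923e+04·0.0285/470 = 3.592.
Step 4 — Bandwidth: Δω = ω₀/Q = 1.649e+04 rad/s; BW = Δω/(2π) = 2625 Hz.

(a) f₀ = 9428 Hz  (b) Q = 3.592  (c) BW = 2625 Hz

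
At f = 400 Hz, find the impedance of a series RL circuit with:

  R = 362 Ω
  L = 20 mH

Step 1 — Angular frequency: ω = 2π·f = 2π·400 = 2513 rad/s.
Step 2 — Component impedances:
  R: Z = R = 362 Ω
  L: Z = jωL = j·2513·0.02 = 0 + j50.27 Ω
Step 3 — Series combination: Z_total = R + L = 362 + j50.27 Ω = 365.5∠7.9° Ω.

Z = 362 + j50.27 Ω = 365.5∠7.9° Ω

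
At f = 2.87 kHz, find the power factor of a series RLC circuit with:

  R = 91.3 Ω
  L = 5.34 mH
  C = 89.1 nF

Step 1 — Angular frequency: ω = 2π·f = 2π·2870 = 1.803e+04 rad/s.
Step 2 — Component impedances:
  R: Z = R = 91.3 Ω
  L: Z = jωL = j·1.803e+04·0.00534 = 0 + j96.29 Ω
  C: Z = 1/(jωC) = -j/(ω·C) = 0 - j622.4 Ω
Step 3 — Series combination: Z_total = R + L + C = 91.3 - j526.1 Ω = 534∠-80.2° Ω.
Step 4 — Power factor: PF = cos(φ) = Re(Z)/|Z| = 91.3/534 = 0.171.
Step 5 — Type: Im(Z) = -526.1 ⇒ leading (phase φ = -80.2°).

PF = 0.171 (leading, φ = -80.2°)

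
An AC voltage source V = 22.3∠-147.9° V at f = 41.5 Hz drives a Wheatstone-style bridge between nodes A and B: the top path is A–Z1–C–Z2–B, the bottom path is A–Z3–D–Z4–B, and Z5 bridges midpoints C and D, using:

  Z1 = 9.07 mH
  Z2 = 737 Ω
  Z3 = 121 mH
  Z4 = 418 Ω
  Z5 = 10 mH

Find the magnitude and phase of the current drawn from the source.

Step 1 — Angular frequency: ω = 2π·f = 2π·41.5 = 260.8 rad/s.
Step 2 — Component impedances:
  Z1: Z = jωL = j·260.8·0.00907 = 0 + j2.365 Ω
  Z2: Z = R = 737 Ω
  Z3: Z = jωL = j·260.8·0.121 = 0 + j31.55 Ω
  Z4: Z = R = 418 Ω
  Z5: Z = jωL = j·260.8·0.01 = 0 + j2.608 Ω
Step 3 — Bridge requires nodal analysis (the Z5 bridge couples midpoints C and D, so the two paths cannot be reduced to a simple series/parallel combination). Setting node B to ground and injecting 1 A at node A, the 3-node admittance system at A, C, D solves to V_A = Z_AB = 266.7 + j2.982 Ω = 266.7∠0.6° Ω.
Step 4 — Source phasor: V = 22.3∠-147.9° V = -18.89 - j11.85 V.
Step 5 — Ohm's law: I = V / Z_total = (-18.89 - j11.85) / (266.7 + j2.982) = -0.07131 - j0.04363 A.
Step 6 — Convert to polar: |I| = 0.0836 A, ∠I = -148.5°.

I = 0.0836∠-148.5° A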